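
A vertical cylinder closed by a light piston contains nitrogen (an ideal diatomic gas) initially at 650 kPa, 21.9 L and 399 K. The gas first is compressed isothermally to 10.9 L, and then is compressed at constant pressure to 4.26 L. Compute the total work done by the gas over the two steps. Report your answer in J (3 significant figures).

Step 1 (isothermal): W = P₁V₁ ln(V₂/V₁) = (14235) ln(10.9/21.9) = -9932 J.
After step 1: P = 1306 kPa, V = 10.9 L, T = 399 K.
Step 2 (isobaric): W = PΔV = (1306 kPa)(4.26 − 10.9 L) = -8672 J.
W_total = -9932 − 8672 = -18604 J.

W_total ≈ -18600 J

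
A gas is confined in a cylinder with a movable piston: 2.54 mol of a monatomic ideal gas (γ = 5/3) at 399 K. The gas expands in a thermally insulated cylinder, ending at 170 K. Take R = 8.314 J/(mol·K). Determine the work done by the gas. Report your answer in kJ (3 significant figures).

W ≈ 7.25 kJ

Adiabatic ⇒ Q = 0, so W_by = −ΔU = nCᵥ(T₁ − T₂).
Cᵥ = 3R/2 = 12.47 J/(mol·K).
W = (2.54)(12.47)(399 − 170) = 7254 J.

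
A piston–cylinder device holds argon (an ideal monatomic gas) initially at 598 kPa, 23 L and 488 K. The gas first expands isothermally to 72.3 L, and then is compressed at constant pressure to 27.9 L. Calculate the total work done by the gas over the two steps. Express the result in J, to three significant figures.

W_total ≈ 7310 J

Step 1 (isothermal): W = P₁V₁ ln(V₂/V₁) = (13754) ln(72.3/23) = 15753 J.
After step 1: P = 190.2 kPa, V = 72.3 L, T = 488 K.
Step 2 (isobaric): W = PΔV = (190.2 kPa)(27.9 − 72.3 L) = -8446 J.
W_total = 15753 − 8446 = 7306 J.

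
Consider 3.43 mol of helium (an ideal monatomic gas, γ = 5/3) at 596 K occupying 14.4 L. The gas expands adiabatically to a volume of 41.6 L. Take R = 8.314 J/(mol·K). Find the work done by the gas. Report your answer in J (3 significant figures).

Adiabatic: TV^(γ−1) = const with γ = 5/3.
T₂ = T₁ (V₁/V₂)^(γ−1) = 596 × (14.4/41.6)^0.667 = 596 × 0.493 = 293.8 K.
W_by = nCᵥ(T₁ − T₂) = (3.43)(12.47)(596 − 293.8) = 12926 J.

W ≈ 12900 J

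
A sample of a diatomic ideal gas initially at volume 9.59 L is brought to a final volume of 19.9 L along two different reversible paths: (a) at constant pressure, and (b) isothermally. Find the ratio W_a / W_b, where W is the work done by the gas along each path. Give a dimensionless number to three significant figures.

W_a / W_b ≈ 1.47

Path (a) isobaric: W = P₁(V₂ − V₁) → W_a/(P₁V₁) = 1.075.
Path (b) isothermal: W = P₁V₁ ln(V₂/V₁) → W_b/(P₁V₁) = 0.73.
W_a / W_b = 1.075 / 0.73 = 1.473.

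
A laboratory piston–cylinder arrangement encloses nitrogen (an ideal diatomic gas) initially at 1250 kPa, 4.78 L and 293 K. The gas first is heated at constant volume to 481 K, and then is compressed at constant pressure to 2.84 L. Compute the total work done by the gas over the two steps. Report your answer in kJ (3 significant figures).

W_total ≈ -3.98 kJ

Step 1 (isochoric): W = 0 (constant volume).
After step 1: P = 2052 kPa (V unchanged).
Step 2 (isobaric): W = PΔV = (2052 kPa)(2.84 − 4.78 L) = -3981 J.
W_total = 0 − 3981 = -3981 J.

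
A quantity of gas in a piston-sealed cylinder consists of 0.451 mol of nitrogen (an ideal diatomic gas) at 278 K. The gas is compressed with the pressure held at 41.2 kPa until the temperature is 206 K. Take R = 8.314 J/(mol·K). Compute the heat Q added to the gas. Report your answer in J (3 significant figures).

Q ≈ -945 J

Isobaric: W = nRΔT = (0.451)(8.314)(-72) = -270 J.
ΔU = nCᵥΔT with Cᵥ = 5R/2: ΔU = (0.451)(20.79)(-72) = -674.9 J.
Q = ΔU + W = -674.9 − 270 = -944.9 J.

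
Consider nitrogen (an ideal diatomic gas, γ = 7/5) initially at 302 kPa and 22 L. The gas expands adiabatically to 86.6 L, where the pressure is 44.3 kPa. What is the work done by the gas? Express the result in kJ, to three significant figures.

W ≈ 7.02 kJ

Adiabatic: W = (P₁V₁ − P₂V₂)/(γ − 1) with γ = 7/5.
P₁V₁ = 6644 J, P₂V₂ = 3836 J.
W = (6644 − 3836) / 0.4 = 7019 J.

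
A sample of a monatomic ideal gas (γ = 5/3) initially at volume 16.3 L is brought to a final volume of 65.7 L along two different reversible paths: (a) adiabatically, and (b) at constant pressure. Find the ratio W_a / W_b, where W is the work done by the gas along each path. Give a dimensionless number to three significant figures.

Path (a) adiabatic: W = P₁V₁(1 − (V₁/V₂)^(γ−1))/(γ−1) → W_a/(P₁V₁) = 0.9077.
Path (b) isobaric: W = P₁(V₂ − V₁) → W_b/(P₁V₁) = 3.031.
W_a / W_b = 0.9077 / 3.031 = 0.2995.

W_a / W_b ≈ 0.300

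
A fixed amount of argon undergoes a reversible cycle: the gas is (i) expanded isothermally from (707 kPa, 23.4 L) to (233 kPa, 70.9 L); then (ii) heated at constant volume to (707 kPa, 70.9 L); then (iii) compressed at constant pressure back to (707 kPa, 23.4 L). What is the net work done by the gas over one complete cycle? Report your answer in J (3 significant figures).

W_net ≈ -15200 J

Leg (i): W = PᵢVᵢ ln(V_f/Vᵢ) = (16544) ln(70.9/23.4) = 18339 J.
Leg (ii): W = 0.
Leg (iii): W = PΔV = (707)(23.4 − 70.9) = -33583 J.
W_net = 18339 − 33583 = -15243 J.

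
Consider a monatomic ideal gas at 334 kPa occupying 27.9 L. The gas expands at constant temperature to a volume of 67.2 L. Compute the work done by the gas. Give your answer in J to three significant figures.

Isothermal: W = nRT ln(V₂/V₁) = P₁V₁ ln(V₂/V₁).
P₁V₁ = (334 kPa)(27.9 L) = 9319 J.
W = 9319 × ln(67.2/27.9) = 9319 × 0.879
W_by_gas = 8191 J.

W ≈ 8190 J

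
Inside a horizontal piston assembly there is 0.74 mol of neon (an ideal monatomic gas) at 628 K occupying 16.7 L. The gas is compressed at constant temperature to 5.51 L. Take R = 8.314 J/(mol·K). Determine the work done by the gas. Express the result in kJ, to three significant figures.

W ≈ -4.28 kJ

Isothermal: W = nRT ln(V₂/V₁).
W = (0.74)(8.314)(628) × ln(5.51/16.7)
  = 3864 × -1.109
W_by_gas = -4284 J.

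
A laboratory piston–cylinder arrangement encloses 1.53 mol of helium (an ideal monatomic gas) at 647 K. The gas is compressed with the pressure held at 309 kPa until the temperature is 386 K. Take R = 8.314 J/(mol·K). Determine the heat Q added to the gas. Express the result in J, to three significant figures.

Q ≈ -8300 J

Isobaric: W = nRΔT = (1.53)(8.314)(-261) = -3320 J.
ΔU = nCᵥΔT with Cᵥ = 3R/2: ΔU = (1.53)(12.47)(-261) = -4980 J.
Q = ΔU + W = -4980 − 3320 = -8300 J.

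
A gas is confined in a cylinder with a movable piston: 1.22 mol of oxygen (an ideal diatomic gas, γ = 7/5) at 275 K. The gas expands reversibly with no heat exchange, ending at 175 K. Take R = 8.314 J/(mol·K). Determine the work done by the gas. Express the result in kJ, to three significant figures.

W ≈ 2.54 kJ

Adiabatic ⇒ Q = 0, so W_by = −ΔU = nCᵥ(T₁ − T₂).
Cᵥ = 5R/2 = 20.79 J/(mol·K).
W = (1.22)(20.79)(275 − 175) = 2536 J.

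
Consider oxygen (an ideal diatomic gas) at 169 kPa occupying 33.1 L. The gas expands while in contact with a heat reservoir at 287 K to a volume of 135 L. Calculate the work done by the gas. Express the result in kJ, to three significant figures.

W ≈ 7.86 kJ

Isothermal: W = nRT ln(V₂/V₁) = P₁V₁ ln(V₂/V₁).
P₁V₁ = (169 kPa)(33.1 L) = 5594 J.
W = 5594 × ln(135/33.1) = 5594 × 1.406
W_by_gas = 7864 J.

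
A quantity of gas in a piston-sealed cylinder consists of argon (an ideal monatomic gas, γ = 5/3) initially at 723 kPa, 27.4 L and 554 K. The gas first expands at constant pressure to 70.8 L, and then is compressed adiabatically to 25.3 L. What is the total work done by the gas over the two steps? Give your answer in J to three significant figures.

W_total ≈ -44300 J

Step 1 (isobaric): W = PΔV = (723 kPa)(70.8 − 27.4 L) = 31378 J.
After step 1: P = 723 kPa, V = 70.8 L, T = 1432 K.
Step 2 (adiabatic): W = (P₁V₁ − P₂V₂)/(γ−1) = (51188 − 101651)/0.667 = -75695 J.
W_total = 31378 − 75695 = -44316 J.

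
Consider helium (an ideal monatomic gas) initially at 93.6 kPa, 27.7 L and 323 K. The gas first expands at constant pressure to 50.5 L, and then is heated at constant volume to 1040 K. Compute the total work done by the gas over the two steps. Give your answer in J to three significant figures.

W_total ≈ 2130 J

Step 1 (isobaric): W = PΔV = (93.6 kPa)(50.5 − 27.7 L) = 2134 J.
Step 2 (isochoric): W = 0 (constant volume).
W_total = 2134 + 0 = 2134 J.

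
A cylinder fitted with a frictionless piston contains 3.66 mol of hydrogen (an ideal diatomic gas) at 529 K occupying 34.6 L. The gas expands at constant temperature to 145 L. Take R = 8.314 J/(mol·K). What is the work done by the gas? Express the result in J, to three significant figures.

Isothermal: W = nRT ln(V₂/V₁).
W = (3.66)(8.314)(529) × ln(145/34.6)
  = 16097 × 1.433
W_by_gas = 23065 J.

W ≈ 23100 J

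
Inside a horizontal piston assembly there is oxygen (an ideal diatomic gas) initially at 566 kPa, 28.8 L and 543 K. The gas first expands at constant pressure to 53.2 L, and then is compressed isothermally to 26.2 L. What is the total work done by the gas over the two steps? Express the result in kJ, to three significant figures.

Step 1 (isobaric): W = PΔV = (566 kPa)(53.2 − 28.8 L) = 13810 J.
After step 1: P = 566 kPa, V = 53.2 L, T = 1003 K.
Step 2 (isothermal): W = P₁V₁ ln(V₂/V₁) = (30111) ln(26.2/53.2) = -21328 J.
W_total = 13810 − 21328 = -7517 J.

W_total ≈ -7.52 kJ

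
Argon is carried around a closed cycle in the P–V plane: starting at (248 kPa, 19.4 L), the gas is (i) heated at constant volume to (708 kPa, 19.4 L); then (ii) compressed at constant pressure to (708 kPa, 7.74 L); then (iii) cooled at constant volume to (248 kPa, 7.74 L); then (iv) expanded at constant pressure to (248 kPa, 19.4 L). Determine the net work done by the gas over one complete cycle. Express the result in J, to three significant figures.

W_net ≈ -5360 J

Constant-volume legs do no work.
W(ii) = (708)(7.74 − 19.4) = -8255 J; W(iv) = (248)(19.4 − 7.74) = 2892 J.
W_net = -8255 + 2892 = -5364 J (the counter-clockwise enclosed area).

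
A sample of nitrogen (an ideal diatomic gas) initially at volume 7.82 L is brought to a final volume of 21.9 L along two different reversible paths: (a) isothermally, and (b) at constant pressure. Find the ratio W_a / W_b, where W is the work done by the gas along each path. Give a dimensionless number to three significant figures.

W_a / W_b ≈ 0.572

Path (a) isothermal: W = P₁V₁ ln(V₂/V₁) → W_a/(P₁V₁) = 1.03.
Path (b) isobaric: W = P₁(V₂ − V₁) → W_b/(P₁V₁) = 1.801.
W_a / W_b = 1.03 / 1.801 = 0.5719.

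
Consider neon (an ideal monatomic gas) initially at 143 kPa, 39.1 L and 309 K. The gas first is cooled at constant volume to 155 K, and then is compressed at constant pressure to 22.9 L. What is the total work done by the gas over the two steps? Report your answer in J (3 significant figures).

W_total ≈ -1160 J

Step 1 (isochoric): W = 0 (constant volume).
After step 1: P = 71.73 kPa (V unchanged).
Step 2 (isobaric): W = PΔV = (71.73 kPa)(22.9 − 39.1 L) = -1162 J.
W_total = 0 − 1162 = -1162 J.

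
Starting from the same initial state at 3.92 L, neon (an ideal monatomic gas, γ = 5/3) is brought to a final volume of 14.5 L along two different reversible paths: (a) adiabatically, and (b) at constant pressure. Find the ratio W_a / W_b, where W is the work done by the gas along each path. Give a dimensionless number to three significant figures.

W_a / W_b ≈ 0.323

Path (a) adiabatic: W = P₁V₁(1 − (V₁/V₂)^(γ−1))/(γ−1) → W_a/(P₁V₁) = 0.8729.
Path (b) isobaric: W = P₁(V₂ − V₁) → W_b/(P₁V₁) = 2.699.
W_a / W_b = 0.8729 / 2.699 = 0.3234.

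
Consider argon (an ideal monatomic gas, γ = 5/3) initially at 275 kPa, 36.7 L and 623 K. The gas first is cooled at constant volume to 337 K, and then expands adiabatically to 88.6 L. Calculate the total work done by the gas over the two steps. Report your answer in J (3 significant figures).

W_total ≈ 3640 J

Step 1 (isochoric): W = 0 (constant volume).
After step 1: P = 148.8 kPa (V unchanged).
Step 2 (adiabatic): W = (P₁V₁ − P₂V₂)/(γ−1) = (5459 − 3034)/0.667 = 3639 J.
W_total = 0 + 3639 = 3639 J.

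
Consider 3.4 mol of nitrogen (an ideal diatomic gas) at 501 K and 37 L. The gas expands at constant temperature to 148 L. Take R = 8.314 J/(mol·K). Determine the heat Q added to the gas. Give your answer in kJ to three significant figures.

Q ≈ 19.6 kJ

Isothermal ⇒ ΔU = 0, so Q = W = nRT ln(V₂/V₁).
Q = (3.4)(8.314)(501) ln(148/37) = 14162 × 1.386 = 19633 J.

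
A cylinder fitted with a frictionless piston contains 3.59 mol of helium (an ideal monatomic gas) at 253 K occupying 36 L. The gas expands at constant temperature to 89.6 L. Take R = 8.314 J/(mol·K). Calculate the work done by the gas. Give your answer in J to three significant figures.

W ≈ 6890 J

Isothermal: W = nRT ln(V₂/V₁).
W = (3.59)(8.314)(253) × ln(89.6/36)
  = 7551 × 0.9118
W_by_gas = 6886 J.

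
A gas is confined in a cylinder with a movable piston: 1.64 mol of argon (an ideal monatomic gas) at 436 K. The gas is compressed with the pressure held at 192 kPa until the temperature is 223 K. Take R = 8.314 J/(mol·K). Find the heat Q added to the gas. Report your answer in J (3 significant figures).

Q ≈ -7260 J

Isobaric: W = nRΔT = (1.64)(8.314)(-213) = -2904 J.
ΔU = nCᵥΔT with Cᵥ = 3R/2: ΔU = (1.64)(12.47)(-213) = -4356 J.
Q = ΔU + W = -4356 − 2904 = -7261 J.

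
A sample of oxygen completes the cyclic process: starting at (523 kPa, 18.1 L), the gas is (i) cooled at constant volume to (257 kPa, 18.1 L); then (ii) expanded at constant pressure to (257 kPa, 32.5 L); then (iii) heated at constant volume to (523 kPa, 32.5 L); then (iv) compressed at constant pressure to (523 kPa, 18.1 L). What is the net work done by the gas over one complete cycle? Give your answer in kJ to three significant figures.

W_net ≈ -3.83 kJ

Constant-volume legs do no work.
W(ii) = (257)(32.5 − 18.1) = 3701 J; W(iv) = (523)(18.1 − 32.5) = -7531 J.
W_net = 3701 − 7531 = -3830 J (the counter-clockwise enclosed area).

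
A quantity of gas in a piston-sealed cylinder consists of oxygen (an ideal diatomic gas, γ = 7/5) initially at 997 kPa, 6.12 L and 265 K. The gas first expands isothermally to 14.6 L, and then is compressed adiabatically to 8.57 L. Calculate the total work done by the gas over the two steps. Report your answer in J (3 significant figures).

Step 1 (isothermal): W = P₁V₁ ln(V₂/V₁) = (6102) ln(14.6/6.12) = 5305 J.
After step 1: P = 417.9 kPa, V = 14.6 L, T = 265 K.
Step 2 (adiabatic): W = (P₁V₁ − P₂V₂)/(γ−1) = (6102 − 7551)/0.4 = -3623 J.
W_total = 5305 − 3623 = 1682 J.

W_total ≈ 1680 J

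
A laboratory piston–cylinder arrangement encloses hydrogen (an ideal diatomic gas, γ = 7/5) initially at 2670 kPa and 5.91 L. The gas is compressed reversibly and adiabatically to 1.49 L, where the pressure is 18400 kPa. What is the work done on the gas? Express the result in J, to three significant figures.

W ≈ 29100 J

Adiabatic: W = (P₁V₁ − P₂V₂)/(γ − 1) with γ = 7/5.
P₁V₁ = 15780 J, P₂V₂ = 27416 J.
W = (15780 − 27416) / 0.4 = -29091 J.
Work on gas = −W_by = 29091 J.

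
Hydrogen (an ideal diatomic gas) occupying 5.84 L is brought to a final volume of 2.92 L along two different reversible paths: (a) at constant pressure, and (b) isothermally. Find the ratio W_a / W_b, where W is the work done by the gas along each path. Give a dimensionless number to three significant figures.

W_a / W_b ≈ 0.721

Path (a) isobaric: W = P₁(V₂ − V₁) → W_a/(P₁V₁) = -0.5.
Path (b) isothermal: W = P₁V₁ ln(V₂/V₁) → W_b/(P₁V₁) = -0.6931.
W_a / W_b = -0.5 / -0.6931 = 0.7213.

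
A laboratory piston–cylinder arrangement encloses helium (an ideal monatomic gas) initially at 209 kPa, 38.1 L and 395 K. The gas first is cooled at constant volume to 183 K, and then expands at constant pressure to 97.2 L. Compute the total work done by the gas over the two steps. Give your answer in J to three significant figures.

W_total ≈ 5720 J

Step 1 (isochoric): W = 0 (constant volume).
After step 1: P = 96.83 kPa (V unchanged).
Step 2 (isobaric): W = PΔV = (96.83 kPa)(97.2 − 38.1 L) = 5723 J.
W_total = 0 + 5723 = 5723 J.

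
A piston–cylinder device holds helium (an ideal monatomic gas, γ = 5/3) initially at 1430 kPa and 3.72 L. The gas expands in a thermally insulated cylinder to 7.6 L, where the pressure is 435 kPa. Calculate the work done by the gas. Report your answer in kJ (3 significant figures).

Adiabatic: W = (P₁V₁ − P₂V₂)/(γ − 1) with γ = 5/3.
P₁V₁ = 5320 J, P₂V₂ = 3306 J.
W = (5320 − 3306) / 0.6667 = 3020 J.

W ≈ 3.02 kJ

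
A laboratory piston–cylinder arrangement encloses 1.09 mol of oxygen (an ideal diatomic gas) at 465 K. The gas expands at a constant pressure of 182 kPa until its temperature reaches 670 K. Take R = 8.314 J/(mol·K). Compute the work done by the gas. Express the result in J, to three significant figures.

W ≈ 1860 J

Isobaric: W = P ΔV = nR ΔT.
W = (1.09)(8.314)(670 − 465) = 1858 J.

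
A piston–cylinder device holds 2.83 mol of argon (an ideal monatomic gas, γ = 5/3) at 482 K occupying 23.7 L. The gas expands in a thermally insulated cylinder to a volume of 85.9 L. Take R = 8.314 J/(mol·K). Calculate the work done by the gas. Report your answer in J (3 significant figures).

W ≈ 9800 J

Adiabatic: TV^(γ−1) = const with γ = 5/3.
T₂ = T₁ (V₁/V₂)^(γ−1) = 482 × (23.7/85.9)^0.667 = 482 × 0.4238 = 204.3 K.
W_by = nCᵥ(T₁ − T₂) = (2.83)(12.47)(482 − 204.3) = 9802 J.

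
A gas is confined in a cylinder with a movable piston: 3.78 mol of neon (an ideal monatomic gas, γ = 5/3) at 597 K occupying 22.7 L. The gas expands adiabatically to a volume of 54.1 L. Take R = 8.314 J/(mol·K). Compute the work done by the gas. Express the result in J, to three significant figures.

W ≈ 12400 J

Adiabatic: TV^(γ−1) = const with γ = 5/3.
T₂ = T₁ (V₁/V₂)^(γ−1) = 597 × (22.7/54.1)^0.667 = 597 × 0.5605 = 334.6 K.
W_by = nCᵥ(T₁ − T₂) = (3.78)(12.47)(597 − 334.6) = 12370 J.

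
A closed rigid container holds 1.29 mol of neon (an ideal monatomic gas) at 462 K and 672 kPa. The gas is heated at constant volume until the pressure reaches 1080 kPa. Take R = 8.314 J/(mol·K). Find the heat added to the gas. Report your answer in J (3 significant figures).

Q ≈ 4510 J

Constant volume ⇒ W = 0, so Q = ΔU = nCᵥΔT with Cᵥ = 3R/2 = 12.47 J/(mol·K).
At constant V, T₂/T₁ = P₂/P₁ ⇒ ΔT = T₁(P₂/P₁ − 1) = 462·(1080/672 − 1) = 280.5 K.
ΔU = (1.29)(12.47)(280.5) = 4513 J.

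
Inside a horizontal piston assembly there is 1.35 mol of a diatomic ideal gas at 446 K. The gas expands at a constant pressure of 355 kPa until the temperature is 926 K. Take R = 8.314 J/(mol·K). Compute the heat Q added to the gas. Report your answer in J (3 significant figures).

Isobaric: W = nRΔT = (1.35)(8.314)(480) = 5387 J.
ΔU = nCᵥΔT with Cᵥ = 5R/2: ΔU = (1.35)(20.79)(480) = 13469 J.
Q = ΔU + W = 13469 + 5387 = 18856 J.

Q ≈ 18900 J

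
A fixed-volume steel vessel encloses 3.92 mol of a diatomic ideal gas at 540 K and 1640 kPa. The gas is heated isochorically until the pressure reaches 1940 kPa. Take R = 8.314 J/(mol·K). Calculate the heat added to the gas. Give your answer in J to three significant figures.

Constant volume ⇒ W = 0, so Q = ΔU = nCᵥΔT with Cᵥ = 5R/2 = 20.79 J/(mol·K).
At constant V, T₂/T₁ = P₂/P₁ ⇒ ΔT = T₁(P₂/P₁ − 1) = 540·(1940/1640 − 1) = 98.78 K.
ΔU = (3.92)(20.79)(98.78) = 8048 J.

Q ≈ 8050 J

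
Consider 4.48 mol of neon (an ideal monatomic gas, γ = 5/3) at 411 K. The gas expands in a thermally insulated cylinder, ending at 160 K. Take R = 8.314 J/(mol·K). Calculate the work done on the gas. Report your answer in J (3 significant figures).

Adiabatic ⇒ Q = 0, so W_by = −ΔU = nCᵥ(T₁ − T₂).
Cᵥ = 3R/2 = 12.47 J/(mol·K).
W = (4.48)(12.47)(411 − 160) = 14023 J.
Work on gas = −W_by = -14023 J.

W ≈ -14000 J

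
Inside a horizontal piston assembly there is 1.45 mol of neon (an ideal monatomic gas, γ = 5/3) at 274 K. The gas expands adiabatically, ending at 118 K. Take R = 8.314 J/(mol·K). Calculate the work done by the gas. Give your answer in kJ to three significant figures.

W ≈ 2.82 kJ

Adiabatic ⇒ Q = 0, so W_by = −ΔU = nCᵥ(T₁ − T₂).
Cᵥ = 3R/2 = 12.47 J/(mol·K).
W = (1.45)(12.47)(274 − 118) = 2821 J.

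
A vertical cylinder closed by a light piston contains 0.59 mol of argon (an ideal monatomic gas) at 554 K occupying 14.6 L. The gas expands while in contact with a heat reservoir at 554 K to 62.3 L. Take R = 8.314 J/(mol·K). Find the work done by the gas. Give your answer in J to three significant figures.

Isothermal: W = nRT ln(V₂/V₁).
W = (0.59)(8.314)(554) × ln(62.3/14.6)
  = 2718 × 1.451
W_by_gas = 3943 J.

W ≈ 3940 J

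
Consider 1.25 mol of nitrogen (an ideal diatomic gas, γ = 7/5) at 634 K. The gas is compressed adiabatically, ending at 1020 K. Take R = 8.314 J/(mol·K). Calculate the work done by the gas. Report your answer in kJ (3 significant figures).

Adiabatic ⇒ Q = 0, so W_by = −ΔU = nCᵥ(T₁ − T₂).
Cᵥ = 5R/2 = 20.79 J/(mol·K).
W = (1.25)(20.79)(634 − 1020) = -10029 J.

W ≈ -10.0 kJ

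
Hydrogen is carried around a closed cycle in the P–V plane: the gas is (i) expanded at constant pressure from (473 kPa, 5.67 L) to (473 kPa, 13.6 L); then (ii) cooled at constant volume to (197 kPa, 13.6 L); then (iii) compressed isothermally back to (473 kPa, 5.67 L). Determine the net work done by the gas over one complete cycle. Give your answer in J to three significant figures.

Leg (i): W = PΔV = (473)(13.6 − 5.67) = 3751 J.
Leg (ii): W = 0.
Leg (iii): W = PᵢVᵢ ln(V_f/Vᵢ) = (2679) ln(5.67/13.6) = -2344 J.
W_net = 3751 − 2344 = 1407 J.

W_net ≈ 1410 J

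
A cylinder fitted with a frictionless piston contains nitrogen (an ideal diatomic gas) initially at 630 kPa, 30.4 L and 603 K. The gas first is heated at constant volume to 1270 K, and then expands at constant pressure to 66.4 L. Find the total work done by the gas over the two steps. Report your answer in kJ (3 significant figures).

W_total ≈ 47.8 kJ

Step 1 (isochoric): W = 0 (constant volume).
After step 1: P = 1327 kPa (V unchanged).
Step 2 (isobaric): W = PΔV = (1327 kPa)(66.4 − 30.4 L) = 47767 J.
W_total = 0 + 47767 = 47767 J.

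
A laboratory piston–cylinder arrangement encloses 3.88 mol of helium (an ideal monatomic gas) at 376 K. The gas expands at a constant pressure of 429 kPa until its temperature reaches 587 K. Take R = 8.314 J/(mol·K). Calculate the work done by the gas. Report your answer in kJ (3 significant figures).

W ≈ 6.81 kJ

Isobaric: W = P ΔV = nR ΔT.
W = (3.88)(8.314)(587 − 376) = 6807 J.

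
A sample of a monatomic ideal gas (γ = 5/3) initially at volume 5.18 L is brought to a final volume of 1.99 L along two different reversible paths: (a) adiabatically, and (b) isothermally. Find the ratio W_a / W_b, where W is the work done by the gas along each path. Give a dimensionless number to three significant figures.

Path (a) adiabatic: W = P₁V₁(1 − (V₁/V₂)^(γ−1))/(γ−1) → W_a/(P₁V₁) = -1.338.
Path (b) isothermal: W = P₁V₁ ln(V₂/V₁) → W_b/(P₁V₁) = -0.9567.
W_a / W_b = -1.338 / -0.9567 = 1.399.

W_a / W_b ≈ 1.40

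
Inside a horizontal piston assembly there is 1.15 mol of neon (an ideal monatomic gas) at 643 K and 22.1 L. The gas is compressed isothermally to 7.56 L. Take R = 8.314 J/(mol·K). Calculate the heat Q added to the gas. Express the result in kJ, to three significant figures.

Isothermal ⇒ ΔU = 0, so Q = W = nRT ln(V₂/V₁).
Q = (1.15)(8.314)(643) ln(7.56/22.1) = 6148 × -1.073 = -6595 J.

Q ≈ -6.59 kJ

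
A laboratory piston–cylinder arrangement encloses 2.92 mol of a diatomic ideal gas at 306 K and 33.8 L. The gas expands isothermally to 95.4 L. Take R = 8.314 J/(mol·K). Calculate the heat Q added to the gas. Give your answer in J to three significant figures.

Q ≈ 7710 J

Isothermal ⇒ ΔU = 0, so Q = W = nRT ln(V₂/V₁).
Q = (2.92)(8.314)(306) ln(95.4/33.8) = 7429 × 1.038 = 7708 J.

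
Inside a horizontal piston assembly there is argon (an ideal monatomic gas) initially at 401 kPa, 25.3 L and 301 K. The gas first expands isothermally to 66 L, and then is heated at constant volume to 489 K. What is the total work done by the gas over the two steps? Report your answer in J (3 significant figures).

W_total ≈ 9730 J

Step 1 (isothermal): W = P₁V₁ ln(V₂/V₁) = (10145) ln(66/25.3) = 9728 J.
Step 2 (isochoric): W = 0 (constant volume).
W_total = 9728 + 0 = 9728 J.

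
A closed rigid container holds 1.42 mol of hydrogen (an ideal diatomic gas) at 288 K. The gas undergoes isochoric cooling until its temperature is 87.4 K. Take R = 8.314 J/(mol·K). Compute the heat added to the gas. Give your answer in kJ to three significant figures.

Q ≈ -5.92 kJ

Constant volume ⇒ W = 0, so Q = ΔU = nCᵥΔT with Cᵥ = 5R/2 = 20.79 J/(mol·K).
ΔU = (1.42)(20.79)(87.4 − 288) = -5921 J.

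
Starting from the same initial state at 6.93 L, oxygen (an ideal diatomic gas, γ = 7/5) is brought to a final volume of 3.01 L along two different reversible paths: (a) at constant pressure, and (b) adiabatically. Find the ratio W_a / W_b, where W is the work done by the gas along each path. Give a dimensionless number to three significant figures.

W_a / W_b ≈ 0.571

Path (a) isobaric: W = P₁(V₂ − V₁) → W_a/(P₁V₁) = -0.5657.
Path (b) adiabatic: W = P₁V₁(1 − (V₁/V₂)^(γ−1))/(γ−1) → W_b/(P₁V₁) = -0.9898.
W_a / W_b = -0.5657 / -0.9898 = 0.5715.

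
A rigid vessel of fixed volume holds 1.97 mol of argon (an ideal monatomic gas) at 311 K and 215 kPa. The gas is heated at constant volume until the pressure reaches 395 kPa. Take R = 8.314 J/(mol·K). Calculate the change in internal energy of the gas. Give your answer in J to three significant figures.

ΔU ≈ 6400 J

Constant volume ⇒ W = 0, so Q = ΔU = nCᵥΔT with Cᵥ = 3R/2 = 12.47 J/(mol·K).
At constant V, T₂/T₁ = P₂/P₁ ⇒ ΔT = T₁(P₂/P₁ − 1) = 311·(395/215 − 1) = 260.4 K.
ΔU = (1.97)(12.47)(260.4) = 6397 J.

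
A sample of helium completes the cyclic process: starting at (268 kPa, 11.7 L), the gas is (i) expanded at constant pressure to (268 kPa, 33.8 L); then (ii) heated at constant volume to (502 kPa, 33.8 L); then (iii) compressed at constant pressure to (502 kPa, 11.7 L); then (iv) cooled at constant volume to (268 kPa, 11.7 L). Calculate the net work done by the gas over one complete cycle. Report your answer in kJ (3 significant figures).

Constant-volume legs do no work.
W(i) = (268)(33.8 − 11.7) = 5923 J; W(iii) = (502)(11.7 − 33.8) = -11094 J.
W_net = 5923 − 11094 = -5171 J (the counter-clockwise enclosed area).

W_net ≈ -5.17 kJ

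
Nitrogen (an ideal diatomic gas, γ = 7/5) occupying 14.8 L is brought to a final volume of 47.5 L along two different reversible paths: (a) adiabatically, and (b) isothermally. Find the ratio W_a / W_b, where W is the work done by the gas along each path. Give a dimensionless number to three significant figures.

Path (a) adiabatic: W = P₁V₁(1 − (V₁/V₂)^(γ−1))/(γ−1) → W_a/(P₁V₁) = 0.9319.
Path (b) isothermal: W = P₁V₁ ln(V₂/V₁) → W_b/(P₁V₁) = 1.166.
W_a / W_b = 0.9319 / 1.166 = 0.7992.

W_a / W_b ≈ 0.799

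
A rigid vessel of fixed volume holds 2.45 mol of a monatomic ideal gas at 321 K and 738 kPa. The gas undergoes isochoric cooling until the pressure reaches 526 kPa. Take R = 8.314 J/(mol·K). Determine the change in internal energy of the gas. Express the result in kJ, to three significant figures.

ΔU ≈ -2.82 kJ

Constant volume ⇒ W = 0, so Q = ΔU = nCᵥΔT with Cᵥ = 3R/2 = 12.47 J/(mol·K).
At constant V, T₂/T₁ = P₂/P₁ ⇒ ΔT = T₁(P₂/P₁ − 1) = 321·(526/738 − 1) = -92.21 K.
ΔU = (2.45)(12.47)(-92.21) = -2817 J.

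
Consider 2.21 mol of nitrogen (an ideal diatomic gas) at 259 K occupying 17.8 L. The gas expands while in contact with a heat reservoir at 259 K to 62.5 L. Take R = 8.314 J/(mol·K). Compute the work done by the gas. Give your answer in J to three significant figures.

Isothermal: W = nRT ln(V₂/V₁).
W = (2.21)(8.314)(259) × ln(62.5/17.8)
  = 4759 × 1.256
W_by_gas = 5977 J.

W ≈ 5980 J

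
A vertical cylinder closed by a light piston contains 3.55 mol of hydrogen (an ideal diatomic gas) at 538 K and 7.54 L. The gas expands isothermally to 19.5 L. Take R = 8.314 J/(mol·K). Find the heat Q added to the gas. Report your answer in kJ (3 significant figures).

Q ≈ 15.1 kJ

Isothermal ⇒ ΔU = 0, so Q = W = nRT ln(V₂/V₁).
Q = (3.55)(8.314)(538) ln(19.5/7.54) = 15879 × 0.9502 = 15088 J.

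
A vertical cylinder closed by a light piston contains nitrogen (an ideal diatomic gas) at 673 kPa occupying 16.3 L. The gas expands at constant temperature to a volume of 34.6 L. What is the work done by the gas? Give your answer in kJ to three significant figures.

Isothermal: W = nRT ln(V₂/V₁) = P₁V₁ ln(V₂/V₁).
P₁V₁ = (673 kPa)(16.3 L) = 10970 J.
W = 10970 × ln(34.6/16.3) = 10970 × 0.7527
W_by_gas = 8257 J.

W ≈ 8.26 kJ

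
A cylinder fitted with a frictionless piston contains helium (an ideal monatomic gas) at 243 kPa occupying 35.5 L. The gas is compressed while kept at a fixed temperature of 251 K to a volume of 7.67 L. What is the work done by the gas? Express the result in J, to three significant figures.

W ≈ -13200 J

Isothermal: W = nRT ln(V₂/V₁) = P₁V₁ ln(V₂/V₁).
P₁V₁ = (243 kPa)(35.5 L) = 8626 J.
W = 8626 × ln(7.67/35.5) = 8626 × -1.532
W_by_gas = -13218 J.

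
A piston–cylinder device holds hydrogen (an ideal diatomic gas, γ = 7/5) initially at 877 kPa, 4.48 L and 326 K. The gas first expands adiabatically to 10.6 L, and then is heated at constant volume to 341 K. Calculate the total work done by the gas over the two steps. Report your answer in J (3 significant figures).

Step 1 (adiabatic): W = (P₁V₁ − P₂V₂)/(γ−1) = (3929 − 2784)/0.4 = 2862 J.
Step 2 (isochoric): W = 0 (constant volume).
W_total = 2862 + 0 = 2862 J.

W_total ≈ 2860 J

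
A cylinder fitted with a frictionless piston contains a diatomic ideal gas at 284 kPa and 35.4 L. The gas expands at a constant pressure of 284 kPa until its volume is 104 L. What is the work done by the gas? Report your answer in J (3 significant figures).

W ≈ 19500 J

Isobaric: W = P ΔV.
W = (284 kPa)(104 − 35.4 L) = (284)(68.6) = 19482 J.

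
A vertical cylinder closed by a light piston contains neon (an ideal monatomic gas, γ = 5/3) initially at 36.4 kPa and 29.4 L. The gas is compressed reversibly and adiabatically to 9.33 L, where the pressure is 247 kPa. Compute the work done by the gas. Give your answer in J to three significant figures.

Adiabatic: W = (P₁V₁ − P₂V₂)/(γ − 1) with γ = 5/3.
P₁V₁ = 1070 J, P₂V₂ = 2305 J.
W = (1070 − 2305) / 0.6667 = -1852 J.

W ≈ -1850 J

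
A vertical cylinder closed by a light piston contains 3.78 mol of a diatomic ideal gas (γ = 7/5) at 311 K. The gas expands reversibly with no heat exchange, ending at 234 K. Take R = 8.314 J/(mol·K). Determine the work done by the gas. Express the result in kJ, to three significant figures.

Adiabatic ⇒ Q = 0, so W_by = −ΔU = nCᵥ(T₁ − T₂).
Cᵥ = 5R/2 = 20.79 J/(mol·K).
W = (3.78)(20.79)(311 − 234) = 6050 J.

W ≈ 6.05 kJ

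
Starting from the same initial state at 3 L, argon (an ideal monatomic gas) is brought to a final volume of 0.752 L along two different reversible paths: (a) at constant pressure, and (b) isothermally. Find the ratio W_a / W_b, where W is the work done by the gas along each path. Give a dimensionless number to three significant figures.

Path (a) isobaric: W = P₁(V₂ − V₁) → W_a/(P₁V₁) = -0.7493.
Path (b) isothermal: W = P₁V₁ ln(V₂/V₁) → W_b/(P₁V₁) = -1.384.
W_a / W_b = -0.7493 / -1.384 = 0.5416.

W_a / W_b ≈ 0.542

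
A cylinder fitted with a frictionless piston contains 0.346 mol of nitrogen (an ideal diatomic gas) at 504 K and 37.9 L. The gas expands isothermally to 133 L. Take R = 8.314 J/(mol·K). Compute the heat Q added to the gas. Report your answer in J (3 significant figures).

Isothermal ⇒ ΔU = 0, so Q = W = nRT ln(V₂/V₁).
Q = (0.346)(8.314)(504) ln(133/37.9) = 1450 × 1.255 = 1820 J.

Q ≈ 1820 J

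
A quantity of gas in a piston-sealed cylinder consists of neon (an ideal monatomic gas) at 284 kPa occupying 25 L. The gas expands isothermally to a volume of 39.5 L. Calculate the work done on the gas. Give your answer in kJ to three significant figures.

W ≈ -3.25 kJ

Isothermal: W = nRT ln(V₂/V₁) = P₁V₁ ln(V₂/V₁).
P₁V₁ = (284 kPa)(25 L) = 7100 J.
W = 7100 × ln(39.5/25) = 7100 × 0.4574
W_by_gas = 3248 J; work on gas = −W_by = -3248 J.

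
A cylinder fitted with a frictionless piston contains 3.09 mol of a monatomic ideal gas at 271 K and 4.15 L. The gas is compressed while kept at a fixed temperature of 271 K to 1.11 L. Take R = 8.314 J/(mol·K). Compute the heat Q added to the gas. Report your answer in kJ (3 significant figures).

Q ≈ -9.18 kJ

Isothermal ⇒ ΔU = 0, so Q = W = nRT ln(V₂/V₁).
Q = (3.09)(8.314)(271) ln(1.11/4.15) = 6962 × -1.319 = -9181 J.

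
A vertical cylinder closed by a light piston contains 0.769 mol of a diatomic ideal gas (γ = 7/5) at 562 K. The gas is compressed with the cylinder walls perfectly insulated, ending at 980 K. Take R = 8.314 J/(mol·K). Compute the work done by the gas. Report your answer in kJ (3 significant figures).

Adiabatic ⇒ Q = 0, so W_by = −ΔU = nCᵥ(T₁ − T₂).
Cᵥ = 5R/2 = 20.79 J/(mol·K).
W = (0.769)(20.79)(562 − 980) = -6681 J.

W ≈ -6.68 kJ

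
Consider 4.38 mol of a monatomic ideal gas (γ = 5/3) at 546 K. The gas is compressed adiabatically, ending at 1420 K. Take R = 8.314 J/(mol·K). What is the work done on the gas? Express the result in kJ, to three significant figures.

W ≈ 47.7 kJ

Adiabatic ⇒ Q = 0, so W_by = −ΔU = nCᵥ(T₁ − T₂).
Cᵥ = 3R/2 = 12.47 J/(mol·K).
W = (4.38)(12.47)(546 − 1420) = -47740 J.
Work on gas = −W_by = 47740 J.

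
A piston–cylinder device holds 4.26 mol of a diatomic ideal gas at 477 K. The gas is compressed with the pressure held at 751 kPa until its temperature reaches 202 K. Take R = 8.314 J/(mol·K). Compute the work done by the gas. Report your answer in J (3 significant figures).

Isobaric: W = P ΔV = nR ΔT.
W = (4.26)(8.314)(202 − 477) = -9740 J.

W ≈ -9740 J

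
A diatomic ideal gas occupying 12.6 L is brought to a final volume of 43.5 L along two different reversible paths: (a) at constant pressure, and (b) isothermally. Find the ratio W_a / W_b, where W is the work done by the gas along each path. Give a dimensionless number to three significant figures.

Path (a) isobaric: W = P₁(V₂ − V₁) → W_a/(P₁V₁) = 2.452.
Path (b) isothermal: W = P₁V₁ ln(V₂/V₁) → W_b/(P₁V₁) = 1.239.
W_a / W_b = 2.452 / 1.239 = 1.979.

W_a / W_b ≈ 1.98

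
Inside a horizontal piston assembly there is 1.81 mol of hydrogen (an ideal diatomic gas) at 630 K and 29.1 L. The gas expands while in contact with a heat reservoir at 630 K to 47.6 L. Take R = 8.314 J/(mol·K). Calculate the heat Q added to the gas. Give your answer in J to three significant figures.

Q ≈ 4670 J

Isothermal ⇒ ΔU = 0, so Q = W = nRT ln(V₂/V₁).
Q = (1.81)(8.314)(630) ln(47.6/29.1) = 9480 × 0.4921 = 4665 J.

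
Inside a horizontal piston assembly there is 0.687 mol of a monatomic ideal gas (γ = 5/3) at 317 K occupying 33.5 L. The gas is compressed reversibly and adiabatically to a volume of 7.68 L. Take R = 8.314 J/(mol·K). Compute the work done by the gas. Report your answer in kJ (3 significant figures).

W ≈ -4.53 kJ

Adiabatic: TV^(γ−1) = const with γ = 5/3.
T₂ = T₁ (V₁/V₂)^(γ−1) = 317 × (33.5/7.68)^0.667 = 317 × 2.67 = 846.3 K.
W_by = nCᵥ(T₁ − T₂) = (0.687)(12.47)(317 − 846.3) = -4535 J.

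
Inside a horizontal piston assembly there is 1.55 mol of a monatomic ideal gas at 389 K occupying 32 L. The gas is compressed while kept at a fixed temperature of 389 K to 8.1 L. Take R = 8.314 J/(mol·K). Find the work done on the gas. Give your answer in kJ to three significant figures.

Isothermal: W = nRT ln(V₂/V₁).
W = (1.55)(8.314)(389) × ln(8.1/32)
  = 5013 × -1.374
W_by_gas = -6887 J; work on gas = −W_by = 6887 J.

W ≈ 6.89 kJ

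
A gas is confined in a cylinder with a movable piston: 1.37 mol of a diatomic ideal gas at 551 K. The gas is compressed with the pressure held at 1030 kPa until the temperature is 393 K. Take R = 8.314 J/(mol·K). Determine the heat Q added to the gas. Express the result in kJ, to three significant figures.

Isobaric: W = nRΔT = (1.37)(8.314)(-158) = -1800 J.
ΔU = nCᵥΔT with Cᵥ = 5R/2: ΔU = (1.37)(20.79)(-158) = -4499 J.
Q = ΔU + W = -4499 − 1800 = -6299 J.

Q ≈ -6.30 kJ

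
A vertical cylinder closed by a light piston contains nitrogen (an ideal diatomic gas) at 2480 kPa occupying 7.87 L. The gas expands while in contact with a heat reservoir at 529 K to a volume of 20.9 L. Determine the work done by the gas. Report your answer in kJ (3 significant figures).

W ≈ 19.1 kJ

Isothermal: W = nRT ln(V₂/V₁) = P₁V₁ ln(V₂/V₁).
P₁V₁ = (2480 kPa)(7.87 L) = 19518 J.
W = 19518 × ln(20.9/7.87) = 19518 × 0.9767
W_by_gas = 19063 J.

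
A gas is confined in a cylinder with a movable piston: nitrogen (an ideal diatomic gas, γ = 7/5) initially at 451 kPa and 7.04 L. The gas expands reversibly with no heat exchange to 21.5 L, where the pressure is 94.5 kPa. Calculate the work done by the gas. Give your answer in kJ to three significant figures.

Adiabatic: W = (P₁V₁ − P₂V₂)/(γ − 1) with γ = 7/5.
P₁V₁ = 3175 J, P₂V₂ = 2032 J.
W = (3175 − 2032) / 0.4 = 2858 J.

W ≈ 2.86 kJ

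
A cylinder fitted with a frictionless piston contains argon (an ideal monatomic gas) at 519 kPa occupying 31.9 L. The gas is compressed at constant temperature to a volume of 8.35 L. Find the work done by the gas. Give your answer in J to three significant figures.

Isothermal: W = nRT ln(V₂/V₁) = P₁V₁ ln(V₂/V₁).
P₁V₁ = (519 kPa)(31.9 L) = 16556 J.
W = 16556 × ln(8.35/31.9) = 16556 × -1.34
W_by_gas = -22191 J.

W ≈ -22200 J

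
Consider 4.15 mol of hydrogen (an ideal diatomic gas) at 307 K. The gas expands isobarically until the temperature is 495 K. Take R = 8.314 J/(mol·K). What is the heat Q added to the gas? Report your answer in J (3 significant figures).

Q ≈ 22700 J

Isobaric: W = nRΔT = (4.15)(8.314)(188) = 6487 J.
ΔU = nCᵥΔT with Cᵥ = 5R/2: ΔU = (4.15)(20.79)(188) = 16216 J.
Q = ΔU + W = 16216 + 6487 = 22703 J.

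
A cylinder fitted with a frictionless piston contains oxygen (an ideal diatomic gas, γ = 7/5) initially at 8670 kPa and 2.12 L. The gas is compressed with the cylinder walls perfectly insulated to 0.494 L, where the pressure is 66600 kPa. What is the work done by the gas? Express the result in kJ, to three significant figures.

W ≈ -36.3 kJ

Adiabatic: W = (P₁V₁ − P₂V₂)/(γ − 1) with γ = 7/5.
P₁V₁ = 18380 J, P₂V₂ = 32900 J.
W = (18380 − 32900) / 0.4 = -36300 J.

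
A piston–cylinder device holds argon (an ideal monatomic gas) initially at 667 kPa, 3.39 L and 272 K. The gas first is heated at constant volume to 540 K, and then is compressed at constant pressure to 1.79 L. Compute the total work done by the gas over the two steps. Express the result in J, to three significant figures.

W_total ≈ -2120 J

Step 1 (isochoric): W = 0 (constant volume).
After step 1: P = 1324 kPa (V unchanged).
Step 2 (isobaric): W = PΔV = (1324 kPa)(1.79 − 3.39 L) = -2119 J.
W_total = 0 − 2119 = -2119 J.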